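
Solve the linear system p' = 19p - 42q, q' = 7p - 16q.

Coefficient matrix A = [[19, -42], [7, -16]].
Characteristic polynomial det(A - λI) = λ^2 - 3λ - 10 = 0.
Eigenvalues λ = -2, 5.
For λ=-2: (A-λI) row 1 is [21, -42], so an eigenvector is (-2, -1).
For λ=5: (A-λI) row 1 is [14, -42], so an eigenvector is (3, 1).
General solution: c_1e^(-2t)(-2,-1) + c_2e^(5t)(3,1).

p(t) = -2c_1e^(-2t) + 3c_2e^(5t), q(t) = -c_1e^(-2t) + c_2e^(5t)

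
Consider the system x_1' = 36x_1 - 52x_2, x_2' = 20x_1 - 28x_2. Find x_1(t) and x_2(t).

x_1(t) = 3K_1e^(4t)sin(4t) + 2K_1e^(4t)cos(4t) + 2K_2e^(4t)sin(4t) - 3K_2e^(4t)cos(4t), x_2(t) = 2K_1e^(4t)sin(4t) + K_1e^(4t)cos(4t) + K_2e^(4t)sin(4t) - 2K_2e^(4t)cos(4t)

Coefficient matrix A = [[36, -52], [20, -28]].
Characteristic polynomial det(A - λI) = λ^2 - 8λ + 32 = 0.
Eigenvalues λ = 4 ± 4i (complex conjugate pair).
For λ=4+4i: an eigenvector is (2,1) - i(3,2) = (2 - 3i, 1 - 2i).
A real fundamental pair from Re and Im of e^((4+4i)t)v: X_1 = e^(4t)(cos(4t)·(2,1) + sin(4t)·(3,2)), X_2 = e^(4t)(sin(4t)·(2,1) - cos(4t)·(3,2)).
General solution: K_1X_1 + K_2X_2.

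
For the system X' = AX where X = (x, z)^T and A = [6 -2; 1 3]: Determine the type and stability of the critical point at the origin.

unstable node

A = [[6,-2],[1,3]]; det(A-λI) = λ^2 - 9λ + 20.
λ = 5, 4: both positive.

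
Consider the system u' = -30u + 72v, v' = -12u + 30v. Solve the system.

Coefficient matrix A = [[-30, 72], [-12, 30]].
Characteristic polynomial det(A - λI) = λ^2 - 36 = 0.
Eigenvalues λ = 6, -6.
For λ=6: (A-λI) row 1 is [-36, 72], so an eigenvector is (-2, -1).
For λ=-6: (A-λI) row 1 is [-24, 72], so an eigenvector is (-3, -1).
General solution: K_1e^(6t)(-2,-1) + K_2e^(-6t)(-3,-1).

u(t) = -2K_1e^(6t) - 3K_2e^(-6t), v(t) = -K_1e^(6t) - K_2e^(-6t)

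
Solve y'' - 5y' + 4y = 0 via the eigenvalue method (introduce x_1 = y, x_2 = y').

y(t) = K_1e^(4t) + K_2e^(t)

Let x_1 = y, x_2 = y'. Then x_1' = x_2 and x_2' = -4x_1 + 5x_2.
A = [[0,1],[-4,5]]; det(A-λI) = λ^2 - 5λ + 4.
Eigenvalues λ = 4, 1 with eigenvectors (1,4), (1,1).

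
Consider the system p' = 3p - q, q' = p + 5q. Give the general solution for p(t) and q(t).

p(t) = K_1e^(4t) + K_2te^(4t) - K_2e^(4t), q(t) = -K_1e^(4t) - K_2te^(4t)

Coefficient matrix A = [[3, -1], [1, 5]].
Characteristic polynomial det(A - λI) = λ^2 - 8λ + 16 = 0.
Single eigenvalue λ = 4 with algebraic multiplicity 2.
Eigenvector v = (1,-1); generalized eigenvector w with (A-λI)w=v is (-1,0).
General solution: e^(4t)[K_1·v + K_2·(t·v + w)].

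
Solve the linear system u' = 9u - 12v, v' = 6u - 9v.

u(t) = -c_1e^(-3t) - 2c_2e^(3t), v(t) = -c_1e^(-3t) - c_2e^(3t)

Coefficient matrix A = [[9, -12], [6, -9]].
Characteristic polynomial det(A - λI) = λ^2 - 9 = 0.
Eigenvalues λ = -3, 3.
For λ=-3: (A-λI) row 1 is [12, -12], so an eigenvector is (-1, -1).
For λ=3: (A-λI) row 1 is [6, -12], so an eigenvector is (-2, -1).
General solution: c_1e^(-3t)(-1,-1) + c_2e^(3t)(-2,-1).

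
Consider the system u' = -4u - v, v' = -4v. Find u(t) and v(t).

u(t) = K_1e^(-4t) + K_2te^(-4t) + K_2e^(-4t), v(t) = -K_2e^(-4t)

Coefficient matrix A = [[-4, -1], [0, -4]].
Characteristic polynomial det(A - λI) = λ^2 + 8λ + 16 = 0.
Single eigenvalue λ = -4 with algebraic multiplicity 2.
Eigenvector v = (1,0); generalized eigenvector w with (A-λI)w=v is (1,-1).
General solution: e^(-4t)[K_1·v + K_2·(t·v + w)].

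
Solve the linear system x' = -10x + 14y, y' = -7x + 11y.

Coefficient matrix A = [[-10, 14], [-7, 11]].
Characteristic polynomial det(A - λI) = λ^2 - λ - 12 = 0.
Eigenvalues λ = -3, 4.
For λ=-3: (A-λI) row 1 is [-7, 14], so an eigenvector is (-2, -1).
For λ=4: (A-λI) row 1 is [-14, 14], so an eigenvector is (-1, -1).
General solution: C_1e^(-3t)(-2,-1) + C_2e^(4t)(-1,-1).

x(t) = -2C_1e^(-3t) - C_2e^(4t), y(t) = -C_1e^(-3t) - C_2e^(4t)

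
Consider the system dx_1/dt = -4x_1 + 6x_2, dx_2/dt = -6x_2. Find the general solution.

x_1(t) = -K_1e^(-4t) - 3K_2e^(-6t), x_2(t) = K_2e^(-6t)

Coefficient matrix A = [[-4, 6], [0, -6]].
Characteristic polynomial det(A - λI) = λ^2 + 10λ + 24 = 0.
Eigenvalues λ = -4, -6.
For λ=-4: (A-λI) row 1 is [0, 6], so an eigenvector is (-1, 0).
For λ=-6: (A-λI) row 1 is [2, 6], so an eigenvector is (-3, 1).
General solution: K_1e^(-4t)(-1,0) + K_2e^(-6t)(-3,1).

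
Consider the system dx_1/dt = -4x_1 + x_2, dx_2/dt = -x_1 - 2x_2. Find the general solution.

Coefficient matrix A = [[-4, 1], [-1, -2]].
Characteristic polynomial det(A - λI) = λ^2 + 6λ + 9 = 0.
Single eigenvalue λ = -3 with algebraic multiplicity 2.
Eigenvector v = (-1,-1); generalized eigenvector w with (A-λI)w=v is (-2,-3).
General solution: e^(-3t)[c_1·v + c_2·(t·v + w)].

x_1(t) = -c_1e^(-3t) - c_2te^(-3t) - 2c_2e^(-3t), x_2(t) = -c_1e^(-3t) - c_2te^(-3t) - 3c_2e^(-3t)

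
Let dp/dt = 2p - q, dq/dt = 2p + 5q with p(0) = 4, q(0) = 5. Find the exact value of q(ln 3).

1107

A = [[2,-1],[2,5]]; eigenvalues λ = 4, 3.
Eigenvectors: (1,-2) for λ=4, (-1,1) for λ=3.
From the initial condition, c_1 = -9, c_2 = -13.
q(ln 3) = (-9)(3^4)(-2) + (-13)(3^3)(1) = 1107.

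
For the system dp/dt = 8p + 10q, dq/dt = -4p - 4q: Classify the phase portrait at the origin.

A = [[8,10],[-4,-4]]; det(A-λI) = λ^2 - 4λ + 8.
λ = 2 ± 2i: positive real part.

unstable spiral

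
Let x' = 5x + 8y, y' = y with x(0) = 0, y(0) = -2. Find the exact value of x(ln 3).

A = [[5,8],[0,1]]; eigenvalues λ = 1, 5.
Eigenvectors: (2,-1) for λ=1, (1,0) for λ=5.
From the initial condition, c_1 = 2, c_2 = -4.
x(ln 3) = (2)(3^1)(2) + (-4)(3^5)(1) = -960.

-960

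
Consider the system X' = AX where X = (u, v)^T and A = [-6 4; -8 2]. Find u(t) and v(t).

u(t) = K_1e^(-2t)cos(4t) + K_2e^(-2t)sin(4t), v(t) = -K_1e^(-2t)sin(4t) + K_1e^(-2t)cos(4t) + K_2e^(-2t)sin(4t) + K_2e^(-2t)cos(4t)

Coefficient matrix A = [[-6, 4], [-8, 2]].
Characteristic polynomial det(A - λI) = λ^2 + 4λ + 20 = 0.
Eigenvalues λ = -2 ± 4i (complex conjugate pair).
For λ=-2+4i: an eigenvector is (1,1) - i(0,-1) = (1, 1 + i).
A real fundamental pair from Re and Im of e^((-2+4i)t)v: X_1 = e^(-2t)(cos(4t)·(1,1) + sin(4t)·(0,-1)), X_2 = e^(-2t)(sin(4t)·(1,1) - cos(4t)·(0,-1)).
General solution: K_1X_1 + K_2X_2.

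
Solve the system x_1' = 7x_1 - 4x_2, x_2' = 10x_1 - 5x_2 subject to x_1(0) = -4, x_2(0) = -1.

Coefficient matrix A = [[7, -4], [10, -5]].
Characteristic polynomial det(A - λI) = λ^2 - 2λ + 5 = 0.
Eigenvalues λ = 1 ± 2i (complex conjugate pair).
For λ=1+2i: an eigenvector is (-1,-1) - i(-1,-2) = (-1 + i, -1 + 2i).
A real fundamental pair from Re and Im of e^((1+2i)t)v: X_1 = e^(t)(cos(2t)·(-1,-1) + sin(2t)·(-1,-2)), X_2 = e^(t)(sin(2t)·(-1,-1) - cos(2t)·(-1,-2)).
General solution: C_1X_1 + C_2X_2.
Applying x_1(0)=-4, x_2(0)=-1 gives C_1=7, C_2=3.

x_1(t) = -10e^(t)sin(2t) - 4e^(t)cos(2t), x_2(t) = -17e^(t)sin(2t) - e^(t)cos(2t)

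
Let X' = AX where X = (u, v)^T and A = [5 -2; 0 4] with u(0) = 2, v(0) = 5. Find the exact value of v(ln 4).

1280

A = [[5,-2],[0,4]]; eigenvalues λ = 4, 5.
Eigenvectors: (2,1) for λ=4, (-1,0) for λ=5.
From the initial condition, c_1 = 5, c_2 = 8.
v(ln 4) = (5)(4^4)(1) + (8)(4^5)(0) = 1280.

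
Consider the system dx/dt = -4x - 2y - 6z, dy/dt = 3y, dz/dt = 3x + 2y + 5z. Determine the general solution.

Coefficient matrix A = [[-4, -2, -6], [0, 3, 0], [3, 2, 5]].
det(A - λI) = 0 gives eigenvalues λ = -1, 3, 2.
For λ=-1: eigenvector (2,0,-1).
For λ=3: eigenvector (-2,1,2).
For λ=2: eigenvector (-1,0,1).
General solution: K_1e^(-t)(2,0,-1) + K_2e^(3t)(-2,1,2) + K_3e^(2t)(-1,0,1).

x(t) = 2K_1e^(-t) - 2K_2e^(3t) - K_3e^(2t), y(t) = K_2e^(3t), z(t) = -K_1e^(-t) + 2K_2e^(3t) + K_3e^(2t)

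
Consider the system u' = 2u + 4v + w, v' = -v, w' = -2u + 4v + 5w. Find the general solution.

u(t) = -K_1e^(4t) + K_2e^(3t) + K_3e^(-t), v(t) = -K_3e^(-t), w(t) = -2K_1e^(4t) + K_2e^(3t) + K_3e^(-t)

Coefficient matrix A = [[2, 4, 1], [0, -1, 0], [-2, 4, 5]].
det(A - λI) = 0 gives eigenvalues λ = 4, 3, -1.
For λ=4: eigenvector (-1,0,-2).
For λ=3: eigenvector (1,0,1).
For λ=-1: eigenvector (1,-1,1).
General solution: K_1e^(4t)(-1,0,-2) + K_2e^(3t)(1,0,1) + K_3e^(-t)(1,-1,1).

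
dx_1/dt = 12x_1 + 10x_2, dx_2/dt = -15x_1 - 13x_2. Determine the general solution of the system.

Coefficient matrix A = [[12, 10], [-15, -13]].
Characteristic polynomial det(A - λI) = λ^2 + λ - 6 = 0.
Eigenvalues λ = 2, -3.
For λ=2: (A-λI) row 1 is [10, 10], so an eigenvector is (1, -1).
For λ=-3: (A-λI) row 1 is [15, 10], so an eigenvector is (-2, 3).
General solution: c_1e^(2t)(1,-1) + c_2e^(-3t)(-2,3).

x_1(t) = c_1e^(2t) - 2c_2e^(-3t), x_2(t) = -c_1e^(2t) + 3c_2e^(-3t)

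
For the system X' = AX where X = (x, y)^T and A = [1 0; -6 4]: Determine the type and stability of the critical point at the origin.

A = [[1,0],[-6,4]]; det(A-λI) = λ^2 - 5λ + 4.
λ = 1, 4: both positive.

unstable node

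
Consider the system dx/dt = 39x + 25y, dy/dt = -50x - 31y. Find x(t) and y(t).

Coefficient matrix A = [[39, 25], [-50, -31]].
Characteristic polynomial det(A - λI) = λ^2 - 8λ + 41 = 0.
Eigenvalues λ = 4 ± 5i (complex conjugate pair).
For λ=4+5i: an eigenvector is (-1,1) - i(-2,3) = (-1 + 2i, 1 - 3i).
A real fundamental pair from Re and Im of e^((4+5i)t)v: X_1 = e^(4t)(cos(5t)·(-1,1) + sin(5t)·(-2,3)), X_2 = e^(4t)(sin(5t)·(-1,1) - cos(5t)·(-2,3)).
General solution: K_1X_1 + K_2X_2.

x(t) = -2K_1e^(4t)sin(5t) - K_1e^(4t)cos(5t) - K_2e^(4t)sin(5t) + 2K_2e^(4t)cos(5t), y(t) = 3K_1e^(4t)sin(5t) + K_1e^(4t)cos(5t) + K_2e^(4t)sin(5t) - 3K_2e^(4t)cos(5t)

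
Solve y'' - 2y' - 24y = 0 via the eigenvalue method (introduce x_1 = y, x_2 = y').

y(t) = C_1e^(6t) + C_2e^(-4t)

Let x_1 = y, x_2 = y'. Then x_1' = x_2 and x_2' = 24x_1 + 2x_2.
A = [[0,1],[24,2]]; det(A-λI) = λ^2 - 2λ - 24.
Eigenvalues λ = 6, -4 with eigenvectors (1,6), (1,-4).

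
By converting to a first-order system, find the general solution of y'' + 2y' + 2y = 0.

y(t) = K_1e^(-t)cos(t) + K_2e^(-t)sin(t)

Let x_1 = y, x_2 = y'. Then x_1' = x_2 and x_2' = -2x_1 - 2x_2.
A = [[0,1],[-2,-2]]; det(A-λI) = λ^2 + 2λ + 2.
Eigenvalues λ = -1 ± i.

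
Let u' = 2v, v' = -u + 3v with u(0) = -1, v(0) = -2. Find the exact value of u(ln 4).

-40

A = [[0,2],[-1,3]]; eigenvalues λ = 2, 1.
Eigenvectors: (-1,-1) for λ=2, (2,1) for λ=1.
From the initial condition, c_1 = 3, c_2 = 1.
u(ln 4) = (3)(4^2)(-1) + (1)(4^1)(2) = -40.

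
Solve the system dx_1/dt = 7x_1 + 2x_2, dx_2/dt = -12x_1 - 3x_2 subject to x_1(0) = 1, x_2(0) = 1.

x_1(t) = 4e^(3t) - 3e^(t), x_2(t) = -8e^(3t) + 9e^(t)

Coefficient matrix A = [[7, 2], [-12, -3]].
Characteristic polynomial det(A - λI) = λ^2 - 4λ + 3 = 0.
Eigenvalues λ = 3, 1.
For λ=3: (A-λI) row 1 is [4, 2], so an eigenvector is (-1, 2).
For λ=1: (A-λI) row 1 is [6, 2], so an eigenvector is (-1, 3).
General solution: c_1e^(3t)(-1,2) + c_2e^(t)(-1,3).
Applying x_1(0)=1, x_2(0)=1 gives c_1=-4, c_2=3.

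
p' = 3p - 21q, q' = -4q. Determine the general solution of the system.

p(t) = -c_1e^(3t) + 3c_2e^(-4t), q(t) = c_2e^(-4t)

Coefficient matrix A = [[3, -21], [0, -4]].
Characteristic polynomial det(A - λI) = λ^2 + λ - 12 = 0.
Eigenvalues λ = 3, -4.
For λ=3: (A-λI) row 1 is [0, -21], so an eigenvector is (-1, 0).
For λ=-4: (A-λI) row 1 is [7, -21], so an eigenvector is (3, 1).
General solution: c_1e^(3t)(-1,0) + c_2e^(-4t)(3,1).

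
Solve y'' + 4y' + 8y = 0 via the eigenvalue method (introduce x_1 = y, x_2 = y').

y(t) = c_1e^(-2t)cos(2t) + c_2e^(-2t)sin(2t)

Let x_1 = y, x_2 = y'. Then x_1' = x_2 and x_2' = -8x_1 - 4x_2.
A = [[0,1],[-8,-4]]; det(A-λI) = λ^2 + 4λ + 8.
Eigenvalues λ = -2 ± 2i.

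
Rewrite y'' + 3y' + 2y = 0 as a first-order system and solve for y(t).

y(t) = C_1e^(-2t) + C_2e^(-t)

Let x_1 = y, x_2 = y'. Then x_1' = x_2 and x_2' = -2x_1 - 3x_2.
A = [[0,1],[-2,-3]]; det(A-λI) = λ^2 + 3λ + 2.
Eigenvalues λ = -2, -1 with eigenvectors (1,-2), (1,-1).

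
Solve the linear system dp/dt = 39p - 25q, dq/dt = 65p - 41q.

p(t) = 2K_1e^(-t)sin(5t) - K_1e^(-t)cos(5t) - K_2e^(-t)sin(5t) - 2K_2e^(-t)cos(5t), q(t) = 3K_1e^(-t)sin(5t) - 2K_1e^(-t)cos(5t) - 2K_2e^(-t)sin(5t) - 3K_2e^(-t)cos(5t)

Coefficient matrix A = [[39, -25], [65, -41]].
Characteristic polynomial det(A - λI) = λ^2 + 2λ + 26 = 0.
Eigenvalues λ = -1 ± 5i (complex conjugate pair).
For λ=-1+5i: an eigenvector is (-1,-2) - i(2,3) = (-1 - 2i, -2 - 3i).
A real fundamental pair from Re and Im of e^((-1+5i)t)v: X_1 = e^(-t)(cos(5t)·(-1,-2) + sin(5t)·(2,3)), X_2 = e^(-t)(sin(5t)·(-1,-2) - cos(5t)·(2,3)).
General solution: K_1X_1 + K_2X_2.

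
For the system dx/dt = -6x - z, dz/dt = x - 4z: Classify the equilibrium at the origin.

stable improper node

A = [[-6,-1],[1,-4]]; det(A-λI) = λ^2 + 10λ + 25.
repeated λ = -5 with a single eigenvector.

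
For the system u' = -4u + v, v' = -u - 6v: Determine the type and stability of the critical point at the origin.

stable improper node

A = [[-4,1],[-1,-6]]; det(A-λI) = λ^2 + 10λ + 25.
repeated λ = -5 with a single eigenvector.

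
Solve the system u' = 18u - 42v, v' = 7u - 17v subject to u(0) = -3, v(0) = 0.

Coefficient matrix A = [[18, -42], [7, -17]].
Characteristic polynomial det(A - λI) = λ^2 - λ - 12 = 0.
Eigenvalues λ = 4, -3.
For λ=4: (A-λI) row 1 is [14, -42], so an eigenvector is (3, 1).
For λ=-3: (A-λI) row 1 is [21, -42], so an eigenvector is (-2, -1).
General solution: c_1e^(4t)(3,1) + c_2e^(-3t)(-2,-1).
Applying u(0)=-3, v(0)=0 gives c_1=-3, c_2=-3.

u(t) = -9e^(4t) + 6e^(-3t), v(t) = -3e^(4t) + 3e^(-3t)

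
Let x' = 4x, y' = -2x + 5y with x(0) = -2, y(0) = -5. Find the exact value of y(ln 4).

A = [[4,0],[-2,5]]; eigenvalues λ = 4, 5.
Eigenvectors: (1,2) for λ=4, (0,1) for λ=5.
From the initial condition, c_1 = -2, c_2 = -1.
y(ln 4) = (-2)(4^4)(2) + (-1)(4^5)(1) = -2048.

-2048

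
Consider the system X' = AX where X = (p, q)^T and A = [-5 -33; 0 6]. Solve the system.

Coefficient matrix A = [[-5, -33], [0, 6]].
Characteristic polynomial det(A - λI) = λ^2 - λ - 30 = 0.
Eigenvalues λ = -5, 6.
For λ=-5: (A-λI) row 1 is [0, -33], so an eigenvector is (-1, 0).
For λ=6: (A-λI) row 1 is [-11, -33], so an eigenvector is (3, -1).
General solution: K_1e^(-5t)(-1,0) + K_2e^(6t)(3,-1).

p(t) = -K_1e^(-5t) + 3K_2e^(6t), q(t) = -K_2e^(6t)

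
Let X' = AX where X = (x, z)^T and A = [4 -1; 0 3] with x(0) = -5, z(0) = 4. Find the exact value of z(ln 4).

256

A = [[4,-1],[0,3]]; eigenvalues λ = 3, 4.
Eigenvectors: (-1,-1) for λ=3, (1,0) for λ=4.
From the initial condition, c_1 = -4, c_2 = -9.
z(ln 4) = (-4)(4^3)(-1) + (-9)(4^4)(0) = 256.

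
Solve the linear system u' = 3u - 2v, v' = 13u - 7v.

u(t) = K_1e^(-2t)sin(t) + K_1e^(-2t)cos(t) + K_2e^(-2t)sin(t) - K_2e^(-2t)cos(t), v(t) = 3K_1e^(-2t)sin(t) + 2K_1e^(-2t)cos(t) + 2K_2e^(-2t)sin(t) - 3K_2e^(-2t)cos(t)

Coefficient matrix A = [[3, -2], [13, -7]].
Characteristic polynomial det(A - λI) = λ^2 + 4λ + 5 = 0.
Eigenvalues λ = -2 ± i (complex conjugate pair).
For λ=-2+i: an eigenvector is (1,2) - i(1,3) = (1 - i, 2 - 3i).
A real fundamental pair from Re and Im of e^((-2+i)t)v: X_1 = e^(-2t)(cos(t)·(1,2) + sin(t)·(1,3)), X_2 = e^(-2t)(sin(t)·(1,2) - cos(t)·(1,3)).
General solution: K_1X_1 + K_2X_2.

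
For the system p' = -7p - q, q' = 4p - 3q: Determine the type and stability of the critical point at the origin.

A = [[-7,-1],[4,-3]]; det(A-λI) = λ^2 + 10λ + 25.
repeated λ = -5 with a single eigenvector.

stable improper node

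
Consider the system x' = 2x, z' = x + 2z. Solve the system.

Coefficient matrix A = [[2, 0], [1, 2]].
Characteristic polynomial det(A - λI) = λ^2 - 4λ + 4 = 0.
Single eigenvalue λ = 2 with algebraic multiplicity 2.
Eigenvector v = (0,-1); generalized eigenvector w with (A-λI)w=v is (-1,-3).
General solution: e^(2t)[c_1·v + c_2·(t·v + w)].

x(t) = -c_2e^(2t), z(t) = -c_1e^(2t) - c_2te^(2t) - 3c_2e^(2t)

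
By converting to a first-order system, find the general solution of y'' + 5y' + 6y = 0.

Let x_1 = y, x_2 = y'. Then x_1' = x_2 and x_2' = -6x_1 - 5x_2.
A = [[0,1],[-6,-5]]; det(A-λI) = λ^2 + 5λ + 6.
Eigenvalues λ = -3, -2 with eigenvectors (1,-3), (1,-2).

y(t) = c_1e^(-3t) + c_2e^(-2t)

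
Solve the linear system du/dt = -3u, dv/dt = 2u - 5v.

u(t) = -c_1e^(-3t), v(t) = -c_1e^(-3t) + c_2e^(-5t)

Coefficient matrix A = [[-3, 0], [2, -5]].
Characteristic polynomial det(A - λI) = λ^2 + 8λ + 15 = 0.
Eigenvalues λ = -3, -5.
For λ=-3: (A-λI) row 2 is [2, -2], so an eigenvector is (-1, -1).
For λ=-5: (A-λI) row 1 is [2, 0], so an eigenvector is (0, 1).
General solution: c_1e^(-3t)(-1,-1) + c_2e^(-5t)(0,1).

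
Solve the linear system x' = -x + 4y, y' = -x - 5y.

x(t) = -2C_1e^(-3t) - 2C_2te^(-3t) + C_2e^(-3t), y(t) = C_1e^(-3t) + C_2te^(-3t) - C_2e^(-3t)

Coefficient matrix A = [[-1, 4], [-1, -5]].
Characteristic polynomial det(A - λI) = λ^2 + 6λ + 9 = 0.
Single eigenvalue λ = -3 with algebraic multiplicity 2.
Eigenvector v = (-2,1); generalized eigenvector w with (A-λI)w=v is (1,-1).
General solution: e^(-3t)[C_1·v + C_2·(t·v + w)].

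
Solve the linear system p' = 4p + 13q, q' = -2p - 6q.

Coefficient matrix A = [[4, 13], [-2, -6]].
Characteristic polynomial det(A - λI) = λ^2 + 2λ + 2 = 0.
Eigenvalues λ = -1 ± i (complex conjugate pair).
For λ=-1+i: an eigenvector is (-2,1) - i(3,-1) = (-2 - 3i, 1 + i).
A real fundamental pair from Re and Im of e^((-1+i)t)v: X_1 = e^(-t)(cos(t)·(-2,1) + sin(t)·(3,-1)), X_2 = e^(-t)(sin(t)·(-2,1) - cos(t)·(3,-1)).
General solution: C_1X_1 + C_2X_2.

p(t) = 3C_1e^(-t)sin(t) - 2C_1e^(-t)cos(t) - 2C_2e^(-t)sin(t) - 3C_2e^(-t)cos(t), q(t) = -C_1e^(-t)sin(t) + C_1e^(-t)cos(t) + C_2e^(-t)sin(t) + C_2e^(-t)cos(t)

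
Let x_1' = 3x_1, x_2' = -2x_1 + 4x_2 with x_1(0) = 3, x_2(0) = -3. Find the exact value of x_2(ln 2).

A = [[3,0],[-2,4]]; eigenvalues λ = 3, 4.
Eigenvectors: (1,2) for λ=3, (0,1) for λ=4.
From the initial condition, c_1 = 3, c_2 = -9.
x_2(ln 2) = (3)(2^3)(2) + (-9)(2^4)(1) = -96.

-96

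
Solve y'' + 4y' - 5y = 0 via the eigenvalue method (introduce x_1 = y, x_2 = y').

Let x_1 = y, x_2 = y'. Then x_1' = x_2 and x_2' = 5x_1 - 4x_2.
A = [[0,1],[5,-4]]; det(A-λI) = λ^2 + 4λ - 5.
Eigenvalues λ = 1, -5 with eigenvectors (1,1), (1,-5).

y(t) = K_1e^(t) + K_2e^(-5t)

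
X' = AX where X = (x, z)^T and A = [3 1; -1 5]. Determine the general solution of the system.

Coefficient matrix A = [[3, 1], [-1, 5]].
Characteristic polynomial det(A - λI) = λ^2 - 8λ + 16 = 0.
Single eigenvalue λ = 4 with algebraic multiplicity 2.
Eigenvector v = (1,1); generalized eigenvector w with (A-λI)w=v is (1,2).
General solution: e^(4t)[K_1·v + K_2·(t·v + w)].

x(t) = K_1e^(4t) + K_2te^(4t) + K_2e^(4t), z(t) = K_1e^(4t) + K_2te^(4t) + 2K_2e^(4t)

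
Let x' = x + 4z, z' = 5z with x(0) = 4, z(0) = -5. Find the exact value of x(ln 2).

-142

A = [[1,4],[0,5]]; eigenvalues λ = 5, 1.
Eigenvectors: (1,1) for λ=5, (-1,0) for λ=1.
From the initial condition, c_1 = -5, c_2 = -9.
x(ln 2) = (-5)(2^5)(1) + (-9)(2^1)(-1) = -142.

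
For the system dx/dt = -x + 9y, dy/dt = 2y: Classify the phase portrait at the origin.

A = [[-1,9],[0,2]]; det(A-λI) = λ^2 - λ - 2.
λ = 2, -1: opposite signs.

saddle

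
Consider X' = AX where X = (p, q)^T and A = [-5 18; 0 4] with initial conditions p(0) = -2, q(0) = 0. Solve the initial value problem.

Coefficient matrix A = [[-5, 18], [0, 4]].
Characteristic polynomial det(A - λI) = λ^2 + λ - 20 = 0.
Eigenvalues λ = -5, 4.
For λ=-5: (A-λI) row 1 is [0, 18], so an eigenvector is (-1, 0).
For λ=4: (A-λI) row 1 is [-9, 18], so an eigenvector is (2, 1).
General solution: c_1e^(-5t)(-1,0) + c_2e^(4t)(2,1).
Applying p(0)=-2, q(0)=0 gives c_1=2, c_2=0.

p(t) = -2e^(-5t), q(t) = 0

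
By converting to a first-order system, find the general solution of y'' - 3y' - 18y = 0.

y(t) = C_1e^(6t) + C_2e^(-3t)

Let x_1 = y, x_2 = y'. Then x_1' = x_2 and x_2' = 18x_1 + 3x_2.
A = [[0,1],[18,3]]; det(A-λI) = λ^2 - 3λ - 18.
Eigenvalues λ = 6, -3 with eigenvectors (1,6), (1,-3).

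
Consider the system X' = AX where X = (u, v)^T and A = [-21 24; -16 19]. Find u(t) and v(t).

u(t) = -3C_1e^(-5t) + C_2e^(3t), v(t) = -2C_1e^(-5t) + C_2e^(3t)

Coefficient matrix A = [[-21, 24], [-16, 19]].
Characteristic polynomial det(A - λI) = λ^2 + 2λ - 15 = 0.
Eigenvalues λ = -5, 3.
For λ=-5: (A-λI) row 1 is [-16, 24], so an eigenvector is (-3, -2).
For λ=3: (A-λI) row 1 is [-24, 24], so an eigenvector is (1, 1).
General solution: C_1e^(-5t)(-3,-2) + C_2e^(3t)(1,1).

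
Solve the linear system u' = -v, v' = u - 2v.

u(t) = -c_1e^(-t) - c_2te^(-t) - 2c_2e^(-t), v(t) = -c_1e^(-t) - c_2te^(-t) - c_2e^(-t)

Coefficient matrix A = [[0, -1], [1, -2]].
Characteristic polynomial det(A - λI) = λ^2 + 2λ + 1 = 0.
Single eigenvalue λ = -1 with algebraic multiplicity 2.
Eigenvector v = (-1,-1); generalized eigenvector w with (A-λI)w=v is (-2,-1).
General solution: e^(-t)[c_1·v + c_2·(t·v + w)].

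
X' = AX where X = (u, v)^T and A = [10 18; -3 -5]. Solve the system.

u(t) = 2c_1e^(t) - 3c_2e^(4t), v(t) = -c_1e^(t) + c_2e^(4t)

Coefficient matrix A = [[10, 18], [-3, -5]].
Characteristic polynomial det(A - λI) = λ^2 - 5λ + 4 = 0.
Eigenvalues λ = 1, 4.
For λ=1: (A-λI) row 1 is [9, 18], so an eigenvector is (2, -1).
For λ=4: (A-λI) row 1 is [6, 18], so an eigenvector is (-3, 1).
General solution: c_1e^(t)(2,-1) + c_2e^(4t)(-3,1).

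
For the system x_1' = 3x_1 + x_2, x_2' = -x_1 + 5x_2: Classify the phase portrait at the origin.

A = [[3,1],[-1,5]]; det(A-λI) = λ^2 - 8λ + 16.
repeated λ = 4 with a single eigenvector.

unstable improper node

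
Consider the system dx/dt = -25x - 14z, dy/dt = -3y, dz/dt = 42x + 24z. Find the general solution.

x(t) = C_2e^(3t) + 2C_3e^(-4t), y(t) = C_1e^(-3t), z(t) = -2C_2e^(3t) - 3C_3e^(-4t)

Coefficient matrix A = [[-25, 0, -14], [0, -3, 0], [42, 0, 24]].
det(A - λI) = 0 gives eigenvalues λ = -3, 3, -4.
For λ=-3: eigenvector (0,1,0).
For λ=3: eigenvector (1,0,-2).
For λ=-4: eigenvector (2,0,-3).
General solution: C_1e^(-3t)(0,1,0) + C_2e^(3t)(1,0,-2) + C_3e^(-4t)(2,0,-3).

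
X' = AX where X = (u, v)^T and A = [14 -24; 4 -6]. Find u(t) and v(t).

u(t) = -2K_1e^(2t) + 3K_2e^(6t), v(t) = -K_1e^(2t) + K_2e^(6t)

Coefficient matrix A = [[14, -24], [4, -6]].
Characteristic polynomial det(A - λI) = λ^2 - 8λ + 12 = 0.
Eigenvalues λ = 2, 6.
For λ=2: (A-λI) row 1 is [12, -24], so an eigenvector is (-2, -1).
For λ=6: (A-λI) row 1 is [8, -24], so an eigenvector is (3, 1).
General solution: K_1e^(2t)(-2,-1) + K_2e^(6t)(3,1).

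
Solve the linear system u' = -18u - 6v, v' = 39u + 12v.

u(t) = -K_1e^(-3t)sin(3t) - K_1e^(-3t)cos(3t) - K_2e^(-3t)sin(3t) + K_2e^(-3t)cos(3t), v(t) = 2K_1e^(-3t)sin(3t) + 3K_1e^(-3t)cos(3t) + 3K_2e^(-3t)sin(3t) - 2K_2e^(-3t)cos(3t)

Coefficient matrix A = [[-18, -6], [39, 12]].
Characteristic polynomial det(A - λI) = λ^2 + 6λ + 18 = 0.
Eigenvalues λ = -3 ± 3i (complex conjugate pair).
For λ=-3+3i: an eigenvector is (-1,3) - i(-1,2) = (-1 + i, 3 - 2i).
A real fundamental pair from Re and Im of e^((-3+3i)t)v: X_1 = e^(-3t)(cos(3t)·(-1,3) + sin(3t)·(-1,2)), X_2 = e^(-3t)(sin(3t)·(-1,3) - cos(3t)·(-1,2)).
General solution: K_1X_1 + K_2X_2.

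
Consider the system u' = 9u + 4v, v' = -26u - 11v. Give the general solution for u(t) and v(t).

Coefficient matrix A = [[9, 4], [-26, -11]].
Characteristic polynomial det(A - λI) = λ^2 + 2λ + 5 = 0.
Eigenvalues λ = -1 ± 2i (complex conjugate pair).
For λ=-1+2i: an eigenvector is (1,-3) - i(-1,2) = (1 + i, -3 - 2i).
A real fundamental pair from Re and Im of e^((-1+2i)t)v: X_1 = e^(-t)(cos(2t)·(1,-3) + sin(2t)·(-1,2)), X_2 = e^(-t)(sin(2t)·(1,-3) - cos(2t)·(-1,2)).
General solution: C_1X_1 + C_2X_2.

u(t) = -C_1e^(-t)sin(2t) + C_1e^(-t)cos(2t) + C_2e^(-t)sin(2t) + C_2e^(-t)cos(2t), v(t) = 2C_1e^(-t)sin(2t) - 3C_1e^(-t)cos(2t) - 3C_2e^(-t)sin(2t) - 2C_2e^(-t)cos(2t)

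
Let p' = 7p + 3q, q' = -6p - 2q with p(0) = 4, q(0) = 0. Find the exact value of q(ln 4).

A = [[7,3],[-6,-2]]; eigenvalues λ = 4, 1.
Eigenvectors: (1,-1) for λ=4, (-1,2) for λ=1.
From the initial condition, c_1 = 8, c_2 = 4.
q(ln 4) = (8)(4^4)(-1) + (4)(4^1)(2) = -2016.

-2016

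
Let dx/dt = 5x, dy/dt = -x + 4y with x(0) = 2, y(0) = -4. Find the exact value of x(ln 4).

A = [[5,0],[-1,4]]; eigenvalues λ = 4, 5.
Eigenvectors: (0,1) for λ=4, (-1,1) for λ=5.
From the initial condition, c_1 = -2, c_2 = -2.
x(ln 4) = (-2)(4^4)(0) + (-2)(4^5)(-1) = 2048.

2048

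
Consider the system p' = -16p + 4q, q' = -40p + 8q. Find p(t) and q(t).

p(t) = K_1e^(-4t)cos(4t) + K_2e^(-4t)sin(4t), q(t) = -K_1e^(-4t)sin(4t) + 3K_1e^(-4t)cos(4t) + 3K_2e^(-4t)sin(4t) + K_2e^(-4t)cos(4t)

Coefficient matrix A = [[-16, 4], [-40, 8]].
Characteristic polynomial det(A - λI) = λ^2 + 8λ + 32 = 0.
Eigenvalues λ = -4 ± 4i (complex conjugate pair).
For λ=-4+4i: an eigenvector is (1,3) - i(0,-1) = (1, 3 + i).
A real fundamental pair from Re and Im of e^((-4+4i)t)v: X_1 = e^(-4t)(cos(4t)·(1,3) + sin(4t)·(0,-1)), X_2 = e^(-4t)(sin(4t)·(1,3) - cos(4t)·(0,-1)).
General solution: K_1X_1 + K_2X_2.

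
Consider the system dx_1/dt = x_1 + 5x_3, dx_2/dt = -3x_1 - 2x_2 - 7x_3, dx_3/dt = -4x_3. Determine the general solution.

x_1(t) = C_1e^(t) - C_3e^(-4t), x_2(t) = -C_1e^(t) + C_2e^(-2t) + 2C_3e^(-4t), x_3(t) = C_3e^(-4t)

Coefficient matrix A = [[1, 0, 5], [-3, -2, -7], [0, 0, -4]].
det(A - λI) = 0 gives eigenvalues λ = 1, -2, -4.
For λ=1: eigenvector (1,-1,0).
For λ=-2: eigenvector (0,1,0).
For λ=-4: eigenvector (-1,2,1).
General solution: C_1e^(t)(1,-1,0) + C_2e^(-2t)(0,1,0) + C_3e^(-4t)(-1,2,1).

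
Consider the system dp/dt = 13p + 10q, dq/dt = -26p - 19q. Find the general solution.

p(t) = -2C_1e^(-3t)sin(2t) + C_1e^(-3t)cos(2t) + C_2e^(-3t)sin(2t) + 2C_2e^(-3t)cos(2t), q(t) = 3C_1e^(-3t)sin(2t) - 2C_1e^(-3t)cos(2t) - 2C_2e^(-3t)sin(2t) - 3C_2e^(-3t)cos(2t)

Coefficient matrix A = [[13, 10], [-26, -19]].
Characteristic polynomial det(A - λI) = λ^2 + 6λ + 13 = 0.
Eigenvalues λ = -3 ± 2i (complex conjugate pair).
For λ=-3+2i: an eigenvector is (1,-2) - i(-2,3) = (1 + 2i, -2 - 3i).
A real fundamental pair from Re and Im of e^((-3+2i)t)v: X_1 = e^(-3t)(cos(2t)·(1,-2) + sin(2t)·(-2,3)), X_2 = e^(-3t)(sin(2t)·(1,-2) - cos(2t)·(-2,3)).
General solution: C_1X_1 + C_2X_2.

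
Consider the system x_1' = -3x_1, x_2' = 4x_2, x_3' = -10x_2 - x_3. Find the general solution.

x_1(t) = -c_1e^(-3t), x_2(t) = c_2e^(4t), x_3(t) = -2c_2e^(4t) + c_3e^(-t)

Coefficient matrix A = [[-3, 0, 0], [0, 4, 0], [0, -10, -1]].
det(A - λI) = 0 gives eigenvalues λ = -3, 4, -1.
For λ=-3: eigenvector (-1,0,0).
For λ=4: eigenvector (0,1,-2).
For λ=-1: eigenvector (0,0,1).
General solution: c_1e^(-3t)(-1,0,0) + c_2e^(4t)(0,1,-2) + c_3e^(-t)(0,0,1).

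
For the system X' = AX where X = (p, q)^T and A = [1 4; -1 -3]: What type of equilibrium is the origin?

stable improper node

A = [[1,4],[-1,-3]]; det(A-λI) = λ^2 + 2λ + 1.
repeated λ = -1 with a single eigenvector.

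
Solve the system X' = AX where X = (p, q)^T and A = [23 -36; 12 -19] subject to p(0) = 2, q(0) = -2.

p(t) = 20e^(5t) - 18e^(-t), q(t) = 10e^(5t) - 12e^(-t)

Coefficient matrix A = [[23, -36], [12, -19]].
Characteristic polynomial det(A - λI) = λ^2 - 4λ - 5 = 0.
Eigenvalues λ = -1, 5.
For λ=-1: (A-λI) row 1 is [24, -36], so an eigenvector is (3, 2).
For λ=5: (A-λI) row 1 is [18, -36], so an eigenvector is (-2, -1).
General solution: C_1e^(-t)(3,2) + C_2e^(5t)(-2,-1).
Applying p(0)=2, q(0)=-2 gives C_1=-6, C_2=-10.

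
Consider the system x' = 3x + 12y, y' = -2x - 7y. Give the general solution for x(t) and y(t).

x(t) = -2c_1e^(-3t) + 3c_2e^(-t), y(t) = c_1e^(-3t) - c_2e^(-t)

Coefficient matrix A = [[3, 12], [-2, -7]].
Characteristic polynomial det(A - λI) = λ^2 + 4λ + 3 = 0.
Eigenvalues λ = -3, -1.
For λ=-3: (A-λI) row 1 is [6, 12], so an eigenvector is (-2, 1).
For λ=-1: (A-λI) row 1 is [4, 12], so an eigenvector is (3, -1).
General solution: c_1e^(-3t)(-2,1) + c_2e^(-t)(3,-1).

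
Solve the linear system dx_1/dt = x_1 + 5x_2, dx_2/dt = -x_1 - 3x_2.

Coefficient matrix A = [[1, 5], [-1, -3]].
Characteristic polynomial det(A - λI) = λ^2 + 2λ + 2 = 0.
Eigenvalues λ = -1 ± i (complex conjugate pair).
For λ=-1+i: an eigenvector is (-2,1) - i(1,0) = (-2 - i, 1).
A real fundamental pair from Re and Im of e^((-1+i)t)v: X_1 = e^(-t)(cos(t)·(-2,1) + sin(t)·(1,0)), X_2 = e^(-t)(sin(t)·(-2,1) - cos(t)·(1,0)).
General solution: C_1X_1 + C_2X_2.

x_1(t) = C_1e^(-t)sin(t) - 2C_1e^(-t)cos(t) - 2C_2e^(-t)sin(t) - C_2e^(-t)cos(t), x_2(t) = C_1e^(-t)cos(t) + C_2e^(-t)sin(t)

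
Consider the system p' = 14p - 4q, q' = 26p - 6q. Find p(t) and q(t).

Coefficient matrix A = [[14, -4], [26, -6]].
Characteristic polynomial det(A - λI) = λ^2 - 8λ + 20 = 0.
Eigenvalues λ = 4 ± 2i (complex conjugate pair).
For λ=4+2i: an eigenvector is (-1,-2) - i(-1,-3) = (-1 + i, -2 + 3i).
A real fundamental pair from Re and Im of e^((4+2i)t)v: X_1 = e^(4t)(cos(2t)·(-1,-2) + sin(2t)·(-1,-3)), X_2 = e^(4t)(sin(2t)·(-1,-2) - cos(2t)·(-1,-3)).
General solution: K_1X_1 + K_2X_2.

p(t) = -K_1e^(4t)sin(2t) - K_1e^(4t)cos(2t) - K_2e^(4t)sin(2t) + K_2e^(4t)cos(2t), q(t) = -3K_1e^(4t)sin(2t) - 2K_1e^(4t)cos(2t) - 2K_2e^(4t)sin(2t) + 3K_2e^(4t)cos(2t)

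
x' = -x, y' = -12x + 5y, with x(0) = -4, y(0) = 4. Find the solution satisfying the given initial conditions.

Coefficient matrix A = [[-1, 0], [-12, 5]].
Characteristic polynomial det(A - λI) = λ^2 - 4λ - 5 = 0.
Eigenvalues λ = -1, 5.
For λ=-1: (A-λI) row 2 is [-12, 6], so an eigenvector is (-1, -2).
For λ=5: (A-λI) row 1 is [-6, 0], so an eigenvector is (0, 1).
General solution: c_1e^(-t)(-1,-2) + c_2e^(5t)(0,1).
Applying x(0)=-4, y(0)=4 gives c_1=4, c_2=12.

x(t) = -4e^(-t), y(t) = 12e^(5t) - 8e^(-t)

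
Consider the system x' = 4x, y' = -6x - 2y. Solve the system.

Coefficient matrix A = [[4, 0], [-6, -2]].
Characteristic polynomial det(A - λI) = λ^2 - 2λ - 8 = 0.
Eigenvalues λ = 4, -2.
For λ=4: (A-λI) row 2 is [-6, -6], so an eigenvector is (-1, 1).
For λ=-2: (A-λI) row 1 is [6, 0], so an eigenvector is (0, -1).
General solution: c_1e^(4t)(-1,1) + c_2e^(-2t)(0,-1).

x(t) = -c_1e^(4t), y(t) = c_1e^(4t) - c_2e^(-2t)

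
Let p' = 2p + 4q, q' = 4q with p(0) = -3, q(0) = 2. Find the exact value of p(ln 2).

A = [[2,4],[0,4]]; eigenvalues λ = 2, 4.
Eigenvectors: (1,0) for λ=2, (2,1) for λ=4.
From the initial condition, c_1 = -7, c_2 = 2.
p(ln 2) = (-7)(2^2)(1) + (2)(2^4)(2) = 36.

36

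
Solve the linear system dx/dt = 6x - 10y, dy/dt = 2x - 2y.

Coefficient matrix A = [[6, -10], [2, -2]].
Characteristic polynomial det(A - λI) = λ^2 - 4λ + 8 = 0.
Eigenvalues λ = 2 ± 2i (complex conjugate pair).
For λ=2+2i: an eigenvector is (2,1) - i(-1,0) = (2 + i, 1).
A real fundamental pair from Re and Im of e^((2+2i)t)v: X_1 = e^(2t)(cos(2t)·(2,1) + sin(2t)·(-1,0)), X_2 = e^(2t)(sin(2t)·(2,1) - cos(2t)·(-1,0)).
General solution: K_1X_1 + K_2X_2.

x(t) = -K_1e^(2t)sin(2t) + 2K_1e^(2t)cos(2t) + 2K_2e^(2t)sin(2t) + K_2e^(2t)cos(2t), y(t) = K_1e^(2t)cos(2t) + K_2e^(2t)sin(2t)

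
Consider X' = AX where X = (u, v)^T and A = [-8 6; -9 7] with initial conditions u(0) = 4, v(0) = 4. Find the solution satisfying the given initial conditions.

u(t) = 4e^(-2t), v(t) = 4e^(-2t)

Coefficient matrix A = [[-8, 6], [-9, 7]].
Characteristic polynomial det(A - λI) = λ^2 + λ - 2 = 0.
Eigenvalues λ = -2, 1.
For λ=-2: (A-λI) row 1 is [-6, 6], so an eigenvector is (1, 1).
For λ=1: (A-λI) row 1 is [-9, 6], so an eigenvector is (-2, -3).
General solution: K_1e^(-2t)(1,1) + K_2e^(t)(-2,-3).
Applying u(0)=4, v(0)=4 gives K_1=4, K_2=0.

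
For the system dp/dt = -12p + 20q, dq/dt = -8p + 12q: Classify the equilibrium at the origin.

center

A = [[-12,20],[-8,12]]; det(A-λI) = λ^2 + 16.
λ = 0 ± 4i: zero real part.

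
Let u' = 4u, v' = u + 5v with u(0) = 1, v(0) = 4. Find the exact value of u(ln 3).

A = [[4,0],[1,5]]; eigenvalues λ = 5, 4.
Eigenvectors: (0,-1) for λ=5, (-1,1) for λ=4.
From the initial condition, c_1 = -5, c_2 = -1.
u(ln 3) = (-5)(3^5)(0) + (-1)(3^4)(-1) = 81.

81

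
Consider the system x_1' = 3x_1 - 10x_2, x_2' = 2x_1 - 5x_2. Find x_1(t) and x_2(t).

Coefficient matrix A = [[3, -10], [2, -5]].
Characteristic polynomial det(A - λI) = λ^2 + 2λ + 5 = 0.
Eigenvalues λ = -1 ± 2i (complex conjugate pair).
For λ=-1+2i: an eigenvector is (1,0) - i(2,1) = (1 - 2i, 0 - i).
A real fundamental pair from Re and Im of e^((-1+2i)t)v: X_1 = e^(-t)(cos(2t)·(1,0) + sin(2t)·(2,1)), X_2 = e^(-t)(sin(2t)·(1,0) - cos(2t)·(2,1)).
General solution: c_1X_1 + c_2X_2.

x_1(t) = 2c_1e^(-t)sin(2t) + c_1e^(-t)cos(2t) + c_2e^(-t)sin(2t) - 2c_2e^(-t)cos(2t), x_2(t) = c_1e^(-t)sin(2t) - c_2e^(-t)cos(2t)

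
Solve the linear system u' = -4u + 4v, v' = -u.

Coefficient matrix A = [[-4, 4], [-1, 0]].
Characteristic polynomial det(A - λI) = λ^2 + 4λ + 4 = 0.
Single eigenvalue λ = -2 with algebraic multiplicity 2.
Eigenvector v = (2,1); generalized eigenvector w with (A-λI)w=v is (-1,0).
General solution: e^(-2t)[K_1·v + K_2·(t·v + w)].

u(t) = 2K_1e^(-2t) + 2K_2te^(-2t) - K_2e^(-2t), v(t) = K_1e^(-2t) + K_2te^(-2t)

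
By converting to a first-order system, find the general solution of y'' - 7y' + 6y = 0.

Let x_1 = y, x_2 = y'. Then x_1' = x_2 and x_2' = -6x_1 + 7x_2.
A = [[0,1],[-6,7]]; det(A-λI) = λ^2 - 7λ + 6.
Eigenvalues λ = 1, 6 with eigenvectors (1,1), (1,6).

y(t) = K_1e^(t) + K_2e^(6t)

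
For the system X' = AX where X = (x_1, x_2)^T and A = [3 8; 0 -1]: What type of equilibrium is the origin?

A = [[3,8],[0,-1]]; det(A-λI) = λ^2 - 2λ - 3.
λ = 3, -1: opposite signs.

saddle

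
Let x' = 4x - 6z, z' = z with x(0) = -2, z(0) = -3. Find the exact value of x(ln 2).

A = [[4,-6],[0,1]]; eigenvalues λ = 4, 1.
Eigenvectors: (-1,0) for λ=4, (-2,-1) for λ=1.
From the initial condition, c_1 = -4, c_2 = 3.
x(ln 2) = (-4)(2^4)(-1) + (3)(2^1)(-2) = 52.

52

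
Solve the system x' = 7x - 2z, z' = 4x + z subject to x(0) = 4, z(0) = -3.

Coefficient matrix A = [[7, -2], [4, 1]].
Characteristic polynomial det(A - λI) = λ^2 - 8λ + 15 = 0.
Eigenvalues λ = 5, 3.
For λ=5: (A-λI) row 1 is [2, -2], so an eigenvector is (1, 1).
For λ=3: (A-λI) row 1 is [4, -2], so an eigenvector is (1, 2).
General solution: K_1e^(5t)(1,1) + K_2e^(3t)(1,2).
Applying x(0)=4, z(0)=-3 gives K_1=11, K_2=-7.

x(t) = 11e^(5t) - 7e^(3t), z(t) = 11e^(5t) - 14e^(3t)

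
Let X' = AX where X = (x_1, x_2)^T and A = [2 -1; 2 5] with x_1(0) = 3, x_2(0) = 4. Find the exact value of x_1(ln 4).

-1152

A = [[2,-1],[2,5]]; eigenvalues λ = 4, 3.
Eigenvectors: (1,-2) for λ=4, (1,-1) for λ=3.
From the initial condition, c_1 = -7, c_2 = 10.
x_1(ln 4) = (-7)(4^4)(1) + (10)(4^3)(1) = -1152.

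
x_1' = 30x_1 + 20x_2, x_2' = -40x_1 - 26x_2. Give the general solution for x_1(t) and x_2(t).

Coefficient matrix A = [[30, 20], [-40, -26]].
Characteristic polynomial det(A - λI) = λ^2 - 4λ + 20 = 0.
Eigenvalues λ = 2 ± 4i (complex conjugate pair).
For λ=2+4i: an eigenvector is (-1,1) - i(-2,3) = (-1 + 2i, 1 - 3i).
A real fundamental pair from Re and Im of e^((2+4i)t)v: X_1 = e^(2t)(cos(4t)·(-1,1) + sin(4t)·(-2,3)), X_2 = e^(2t)(sin(4t)·(-1,1) - cos(4t)·(-2,3)).
General solution: C_1X_1 + C_2X_2.

x_1(t) = -2C_1e^(2t)sin(4t) - C_1e^(2t)cos(4t) - C_2e^(2t)sin(4t) + 2C_2e^(2t)cos(4t), x_2(t) = 3C_1e^(2t)sin(4t) + C_1e^(2t)cos(4t) + C_2e^(2t)sin(4t) - 3C_2e^(2t)cos(4t)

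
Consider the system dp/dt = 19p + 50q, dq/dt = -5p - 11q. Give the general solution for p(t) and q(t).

Coefficient matrix A = [[19, 50], [-5, -11]].
Characteristic polynomial det(A - λI) = λ^2 - 8λ + 41 = 0.
Eigenvalues λ = 4 ± 5i (complex conjugate pair).
For λ=4+5i: an eigenvector is (1,0) - i(3,-1) = (1 - 3i, 0 + i).
A real fundamental pair from Re and Im of e^((4+5i)t)v: X_1 = e^(4t)(cos(5t)·(1,0) + sin(5t)·(3,-1)), X_2 = e^(4t)(sin(5t)·(1,0) - cos(5t)·(3,-1)).
General solution: C_1X_1 + C_2X_2.

p(t) = 3C_1e^(4t)sin(5t) + C_1e^(4t)cos(5t) + C_2e^(4t)sin(5t) - 3C_2e^(4t)cos(5t), q(t) = -C_1e^(4t)sin(5t) + C_2e^(4t)cos(5t)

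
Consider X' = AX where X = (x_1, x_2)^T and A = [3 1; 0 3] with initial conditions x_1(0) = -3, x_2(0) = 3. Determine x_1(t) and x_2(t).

Coefficient matrix A = [[3, 1], [0, 3]].
Characteristic polynomial det(A - λI) = λ^2 - 6λ + 9 = 0.
Single eigenvalue λ = 3 with algebraic multiplicity 2.
Eigenvector v = (1,0); generalized eigenvector w with (A-λI)w=v is (-2,1).
General solution: e^(3t)[K_1·v + K_2·(t·v + w)].
Applying x_1(0)=-3, x_2(0)=3 gives K_1=3, K_2=3.

x_1(t) = 3te^(3t) - 3e^(3t), x_2(t) = 3e^(3t)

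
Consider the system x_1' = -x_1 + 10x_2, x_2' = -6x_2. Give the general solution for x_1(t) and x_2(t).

Coefficient matrix A = [[-1, 10], [0, -6]].
Characteristic polynomial det(A - λI) = λ^2 + 7λ + 6 = 0.
Eigenvalues λ = -6, -1.
For λ=-6: (A-λI) row 1 is [5, 10], so an eigenvector is (2, -1).
For λ=-1: (A-λI) row 1 is [0, 10], so an eigenvector is (1, 0).
General solution: K_1e^(-6t)(2,-1) + K_2e^(-t)(1,0).

x_1(t) = 2K_1e^(-6t) + K_2e^(-t), x_2(t) = -K_1e^(-6t)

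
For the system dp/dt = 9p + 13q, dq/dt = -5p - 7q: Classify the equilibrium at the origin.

A = [[9,13],[-5,-7]]; det(A-λI) = λ^2 - 2λ + 2.
λ = 1 ± i: positive real part.

unstable spiral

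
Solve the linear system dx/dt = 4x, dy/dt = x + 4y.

Coefficient matrix A = [[4, 0], [1, 4]].
Characteristic polynomial det(A - λI) = λ^2 - 8λ + 16 = 0.
Single eigenvalue λ = 4 with algebraic multiplicity 2.
Eigenvector v = (0,1); generalized eigenvector w with (A-λI)w=v is (1,3).
General solution: e^(4t)[c_1·v + c_2·(t·v + w)].

x(t) = c_2e^(4t), y(t) = c_1e^(4t) + c_2te^(4t) + 3c_2e^(4t)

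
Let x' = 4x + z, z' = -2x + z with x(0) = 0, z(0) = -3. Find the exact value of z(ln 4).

96

A = [[4,1],[-2,1]]; eigenvalues λ = 2, 3.
Eigenvectors: (1,-2) for λ=2, (-1,1) for λ=3.
From the initial condition, c_1 = 3, c_2 = 3.
z(ln 4) = (3)(4^2)(-2) + (3)(4^3)(1) = 96.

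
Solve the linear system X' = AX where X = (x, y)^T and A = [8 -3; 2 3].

Coefficient matrix A = [[8, -3], [2, 3]].
Characteristic polynomial det(A - λI) = λ^2 - 11λ + 30 = 0.
Eigenvalues λ = 5, 6.
For λ=5: (A-λI) row 1 is [3, -3], so an eigenvector is (-1, -1).
For λ=6: (A-λI) row 1 is [2, -3], so an eigenvector is (-3, -2).
General solution: C_1e^(5t)(-1,-1) + C_2e^(6t)(-3,-2).

x(t) = -C_1e^(5t) - 3C_2e^(6t), y(t) = -C_1e^(5t) - 2C_2e^(6t)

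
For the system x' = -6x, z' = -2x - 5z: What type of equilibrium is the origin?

A = [[-6,0],[-2,-5]]; det(A-λI) = λ^2 + 11λ + 30.
λ = -5, -6: both negative.

stable node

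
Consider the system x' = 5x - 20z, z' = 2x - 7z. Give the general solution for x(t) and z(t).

x(t) = -K_1e^(-t)sin(2t) + 3K_1e^(-t)cos(2t) + 3K_2e^(-t)sin(2t) + K_2e^(-t)cos(2t), z(t) = K_1e^(-t)cos(2t) + K_2e^(-t)sin(2t)

Coefficient matrix A = [[5, -20], [2, -7]].
Characteristic polynomial det(A - λI) = λ^2 + 2λ + 5 = 0.
Eigenvalues λ = -1 ± 2i (complex conjugate pair).
For λ=-1+2i: an eigenvector is (3,1) - i(-1,0) = (3 + i, 1).
A real fundamental pair from Re and Im of e^((-1+2i)t)v: X_1 = e^(-t)(cos(2t)·(3,1) + sin(2t)·(-1,0)), X_2 = e^(-t)(sin(2t)·(3,1) - cos(2t)·(-1,0)).
General solution: K_1X_1 + K_2X_2.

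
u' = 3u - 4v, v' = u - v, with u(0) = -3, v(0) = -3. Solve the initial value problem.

Coefficient matrix A = [[3, -4], [1, -1]].
Characteristic polynomial det(A - λI) = λ^2 - 2λ + 1 = 0.
Single eigenvalue λ = 1 with algebraic multiplicity 2.
Eigenvector v = (2,1); generalized eigenvector w with (A-λI)w=v is (-3,-2).
General solution: e^(t)[c_1·v + c_2·(t·v + w)].
Applying u(0)=-3, v(0)=-3 gives c_1=3, c_2=3.

u(t) = 6te^(t) - 3e^(t), v(t) = 3te^(t) - 3e^(t)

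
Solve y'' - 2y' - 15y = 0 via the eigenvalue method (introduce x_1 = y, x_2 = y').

y(t) = K_1e^(-3t) + K_2e^(5t)

Let x_1 = y, x_2 = y'. Then x_1' = x_2 and x_2' = 15x_1 + 2x_2.
A = [[0,1],[15,2]]; det(A-λI) = λ^2 - 2λ - 15.
Eigenvalues λ = -3, 5 with eigenvectors (1,-3), (1,5).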